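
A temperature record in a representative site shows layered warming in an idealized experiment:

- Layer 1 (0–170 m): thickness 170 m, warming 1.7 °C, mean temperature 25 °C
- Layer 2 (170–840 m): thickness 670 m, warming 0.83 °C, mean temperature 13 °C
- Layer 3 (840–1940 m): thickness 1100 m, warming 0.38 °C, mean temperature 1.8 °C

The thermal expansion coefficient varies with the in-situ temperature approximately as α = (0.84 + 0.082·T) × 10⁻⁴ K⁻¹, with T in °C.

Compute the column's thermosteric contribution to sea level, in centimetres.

Layer 1: α = (0.84 + 0.082×25)×10⁻⁴ = 2.89×10⁻⁴ K⁻¹
Layer 2: α = (0.84 + 0.082×13)×10⁻⁴ = 1.906×10⁻⁴ K⁻¹
Layer 3: α = (0.84 + 0.082×1.8)×10⁻⁴ = 0.9876×10⁻⁴ K⁻¹
Layer 1: 1.7 × 2.89×10⁻⁴ × 170 = 0.083521 m
170–840 m: 670 × 0.83 × 1.906×10⁻⁴ = 0.10599266 m
Layer 3: 0.9876×10⁻⁴ × 1100 × 0.38 = 0.04128168 m
Δh = 0.083521 + 0.10599266 + 0.04128168 = 0.23079534 m

Δh ≈ 23 cm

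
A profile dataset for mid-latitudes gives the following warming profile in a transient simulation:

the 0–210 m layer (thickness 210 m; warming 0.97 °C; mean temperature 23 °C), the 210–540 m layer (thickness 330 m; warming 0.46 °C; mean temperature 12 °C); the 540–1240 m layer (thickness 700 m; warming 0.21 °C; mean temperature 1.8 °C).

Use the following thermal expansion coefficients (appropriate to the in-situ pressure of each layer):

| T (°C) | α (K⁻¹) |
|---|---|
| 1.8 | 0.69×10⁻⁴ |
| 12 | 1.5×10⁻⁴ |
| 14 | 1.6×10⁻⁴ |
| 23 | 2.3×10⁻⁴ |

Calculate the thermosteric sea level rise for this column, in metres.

0.0798 m of thermosteric rise

Layer 1 at 23 °C → α = 2.3×10⁻⁴ K⁻¹
Layer 2 at 12 °C → α = 1.5×10⁻⁴ K⁻¹
Layer 3 at 1.8 °C → α = 0.69×10⁻⁴ K⁻¹
0.97 × 2.3×10⁻⁴ × 210 = 0.046851 m
0.46 × 330 × 1.5×10⁻⁴ = 0.02277 m
700 × 0.21 × 0.69×10⁻⁴ = 0.010143 m
Δh = 0.046851 + 0.02277 + 0.010143 = 0.079764 m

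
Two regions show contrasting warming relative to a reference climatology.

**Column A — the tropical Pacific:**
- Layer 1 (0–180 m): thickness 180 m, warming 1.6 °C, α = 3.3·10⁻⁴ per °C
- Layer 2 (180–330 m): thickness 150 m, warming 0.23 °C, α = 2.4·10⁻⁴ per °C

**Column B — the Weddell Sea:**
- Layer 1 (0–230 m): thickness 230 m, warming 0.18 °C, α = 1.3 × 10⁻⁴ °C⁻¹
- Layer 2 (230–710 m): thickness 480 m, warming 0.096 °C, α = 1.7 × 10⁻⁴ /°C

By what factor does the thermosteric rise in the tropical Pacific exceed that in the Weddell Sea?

≈ 7.8×

A 0–180 m: 180 × 3.3×10⁻⁴ × 1.6 = 0.09504 m
A 2.4×10⁻⁴ × 0.23 × 150 = 0.00828 m
A total: 0.10332 m
B 0–230 m: 230 × 0.18 × 1.3×10⁻⁴ = 0.005382 m
B 0.096 × 1.7×10⁻⁴ × 480 = 0.0078336 m
B total: 0.0132156 m
Ratio: 0.10332 / 0.0132156 ≈ 7.818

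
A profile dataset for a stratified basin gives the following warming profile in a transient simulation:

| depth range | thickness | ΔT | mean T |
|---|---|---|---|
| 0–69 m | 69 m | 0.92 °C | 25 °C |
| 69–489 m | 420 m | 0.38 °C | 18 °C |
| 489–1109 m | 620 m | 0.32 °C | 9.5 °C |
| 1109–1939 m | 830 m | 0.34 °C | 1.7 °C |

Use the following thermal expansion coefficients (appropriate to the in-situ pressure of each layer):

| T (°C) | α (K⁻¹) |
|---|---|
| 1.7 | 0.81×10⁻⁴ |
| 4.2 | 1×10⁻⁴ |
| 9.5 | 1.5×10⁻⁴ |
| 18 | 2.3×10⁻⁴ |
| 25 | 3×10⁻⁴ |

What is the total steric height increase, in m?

Layer 1 at 25 °C → α = 3×10⁻⁴ K⁻¹
Layer 2 at 18 °C → α = 2.3×10⁻⁴ K⁻¹
Layer 3 at 9.5 °C → α = 1.5×10⁻⁴ K⁻¹
Layer 4 at 1.7 °C → α = 0.81×10⁻⁴ K⁻¹
0–69 m: 3×10⁻⁴ × 0.92 × 69 = 0.019044 m
69–489 m: 0.38 × 2.3×10⁻⁴ × 420 = 0.036708 m
Layer 3: 620 × 0.32 × 1.5×10⁻⁴ = 0.02976 m
Layer 4: 0.81×10⁻⁴ × 0.34 × 830 = 0.0228582 m
Δh = 0.019044 + 0.036708 + 0.02976 + 0.0228582 = 0.1083702 m ≈ 0.11 m

0.11 m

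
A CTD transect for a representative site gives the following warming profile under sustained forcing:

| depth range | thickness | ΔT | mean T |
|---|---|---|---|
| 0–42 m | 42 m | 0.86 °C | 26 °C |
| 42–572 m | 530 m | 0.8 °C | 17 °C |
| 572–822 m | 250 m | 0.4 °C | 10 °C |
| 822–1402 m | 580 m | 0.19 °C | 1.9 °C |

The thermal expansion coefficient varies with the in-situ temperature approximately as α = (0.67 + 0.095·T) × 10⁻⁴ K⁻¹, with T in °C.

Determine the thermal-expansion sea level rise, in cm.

Layer 1: α = (0.67 + 0.095×26)×10⁻⁴ = 3.14×10⁻⁴ K⁻¹
Layer 2: α = (0.67 + 0.095×17)×10⁻⁴ = 2.285×10⁻⁴ K⁻¹
Layer 3: α = (0.67 + 0.095×10)×10⁻⁴ = 1.62×10⁻⁴ K⁻¹
Layer 4: α = (0.67 + 0.095×1.9)×10⁻⁴ = 0.8505×10⁻⁴ K⁻¹
42 × 0.86 × 3.14×10⁻⁴ = 0.01134168 m
2.285×10⁻⁴ × 0.8 × 530 = 0.096884 m
250 × 1.62×10⁻⁴ × 0.4 = 0.01620 m
0.8505×10⁻⁴ × 0.19 × 580 = 0.00937251 m
Δh = 0.01134168 + 0.096884 + 0.01620 + 0.00937251 = 0.13379819 m

about 13.4 cm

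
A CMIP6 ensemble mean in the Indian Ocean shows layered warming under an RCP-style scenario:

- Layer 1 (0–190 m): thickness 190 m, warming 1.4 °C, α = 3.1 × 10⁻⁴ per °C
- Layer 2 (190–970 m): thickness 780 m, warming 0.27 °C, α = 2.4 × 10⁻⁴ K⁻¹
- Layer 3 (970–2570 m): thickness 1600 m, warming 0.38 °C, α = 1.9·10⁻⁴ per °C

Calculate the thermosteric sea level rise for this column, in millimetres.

0–190 m: 190 × 3.1×10⁻⁴ × 1.4 = 0.08246 m
2.4×10⁻⁴ × 780 × 0.27 = 0.050544 m
Layer 3: 0.38 × 1600 × 1.9×10⁻⁴ = 0.11552 m
Δh = 0.08246 + 0.050544 + 0.11552 = 0.248524 m ≈ 250 mm

about 250 mm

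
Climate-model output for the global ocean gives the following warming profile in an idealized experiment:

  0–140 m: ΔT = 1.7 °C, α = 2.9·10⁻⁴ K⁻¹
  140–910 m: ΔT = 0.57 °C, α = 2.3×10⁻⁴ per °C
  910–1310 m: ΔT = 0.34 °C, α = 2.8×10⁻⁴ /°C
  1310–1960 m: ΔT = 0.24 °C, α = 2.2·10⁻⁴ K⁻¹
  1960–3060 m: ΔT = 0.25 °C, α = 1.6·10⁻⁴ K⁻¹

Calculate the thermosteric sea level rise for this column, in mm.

140 × 1.7 × 2.9×10⁻⁴ = 0.06902 m
Layer 2: 0.57 × 770 × 2.3×10⁻⁴ = 0.100947 m
Layer 3: 0.34 × 400 × 2.8×10⁻⁴ = 0.03808 m
Layer 4: 650 × 0.24 × 2.2×10⁻⁴ = 0.03432 m
1960–3060 m: 0.25 × 1.6×10⁻⁴ × 1100 = 0.04400 m
Δh = 0.06902 + 0.100947 + 0.03808 + 0.03432 + 0.04400 = 0.286367 m ≈ 290 mm

Δh ≈ 290 mm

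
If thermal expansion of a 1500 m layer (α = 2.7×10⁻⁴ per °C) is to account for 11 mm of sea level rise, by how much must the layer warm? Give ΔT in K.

0.027 K

ΔT = Δh/(αH) = 0.011 / (2.7×10⁻⁴ × 1500) ≈ 0.02716 K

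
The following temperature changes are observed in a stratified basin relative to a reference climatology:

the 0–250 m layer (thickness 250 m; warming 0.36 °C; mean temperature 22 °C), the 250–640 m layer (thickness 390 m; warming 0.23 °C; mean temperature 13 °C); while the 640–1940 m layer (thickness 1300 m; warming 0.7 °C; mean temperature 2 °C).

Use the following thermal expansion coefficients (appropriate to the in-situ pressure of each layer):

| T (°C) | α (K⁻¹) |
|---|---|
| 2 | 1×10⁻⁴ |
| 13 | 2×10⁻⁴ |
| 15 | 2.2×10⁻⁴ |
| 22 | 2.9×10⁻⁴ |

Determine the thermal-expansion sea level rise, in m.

Layer 1 at 22 °C → α = 2.9×10⁻⁴ K⁻¹
Layer 2 at 13 °C → α = 2×10⁻⁴ K⁻¹
Layer 3 at 2 °C → α = 1×10⁻⁴ K⁻¹
0–250 m: 0.36 × 2.9×10⁻⁴ × 250 = 0.02610 m
250–640 m: 2×10⁻⁴ × 0.23 × 390 = 0.01794 m
640–1940 m: 1300 × 0.7 × 1×10⁻⁴ = 0.09100 m
Δh = 0.02610 + 0.01794 + 0.09100 = 0.13504 m ≈ 0.135 m

0.135 m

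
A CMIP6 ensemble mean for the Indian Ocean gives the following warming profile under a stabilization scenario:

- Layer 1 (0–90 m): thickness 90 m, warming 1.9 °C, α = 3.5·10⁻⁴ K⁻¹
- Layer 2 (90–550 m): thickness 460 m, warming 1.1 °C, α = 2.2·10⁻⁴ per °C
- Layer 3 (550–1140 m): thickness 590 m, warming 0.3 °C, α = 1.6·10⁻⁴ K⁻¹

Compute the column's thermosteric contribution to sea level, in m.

0.199 m

Layer 1: 90 × 1.9 × 3.5×10⁻⁴ = 0.05985 m
460 × 1.1 × 2.2×10⁻⁴ = 0.11132 m
Layer 3: 1.6×10⁻⁴ × 0.3 × 590 = 0.02832 m
Δh = 0.05985 + 0.11132 + 0.02832 = 0.19949 m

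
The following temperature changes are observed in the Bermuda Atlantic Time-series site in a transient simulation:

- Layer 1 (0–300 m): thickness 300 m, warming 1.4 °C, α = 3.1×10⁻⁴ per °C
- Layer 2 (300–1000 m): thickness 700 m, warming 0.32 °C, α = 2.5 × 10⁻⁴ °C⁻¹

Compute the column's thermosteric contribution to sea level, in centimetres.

Δh ≈ 18.6 cm

0–300 m: 300 × 3.1×10⁻⁴ × 1.4 = 0.13020 m
Layer 2: 2.5×10⁻⁴ × 700 × 0.32 = 0.05600 m
Δh = 0.13020 + 0.05600 = 0.18620 m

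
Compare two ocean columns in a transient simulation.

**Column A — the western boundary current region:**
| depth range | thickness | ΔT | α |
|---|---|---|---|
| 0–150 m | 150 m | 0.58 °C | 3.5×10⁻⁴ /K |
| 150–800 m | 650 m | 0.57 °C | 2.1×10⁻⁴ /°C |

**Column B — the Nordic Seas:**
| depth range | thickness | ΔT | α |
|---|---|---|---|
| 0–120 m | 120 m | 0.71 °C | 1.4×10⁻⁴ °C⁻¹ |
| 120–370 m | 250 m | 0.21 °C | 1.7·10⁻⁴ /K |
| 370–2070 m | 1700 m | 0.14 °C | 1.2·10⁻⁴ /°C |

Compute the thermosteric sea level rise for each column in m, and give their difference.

A Layer 1: 0.58 × 3.5×10⁻⁴ × 150 = 0.03045 m
A 150–800 m: 0.57 × 2.1×10⁻⁴ × 650 = 0.077805 m
A total: 0.108255 m
B 0.71 × 120 × 1.4×10⁻⁴ = 0.011928 m
B 120–370 m: 0.21 × 250 × 1.7×10⁻⁴ = 0.008925 m
B Layer 3: 1.2×10⁻⁴ × 1700 × 0.14 = 0.02856 m
B total: 0.049413 m
Difference: 0.108255 − 0.049413 = 0.058842 m

A: 0.11 m; B: 0.049 m; difference 0.059 m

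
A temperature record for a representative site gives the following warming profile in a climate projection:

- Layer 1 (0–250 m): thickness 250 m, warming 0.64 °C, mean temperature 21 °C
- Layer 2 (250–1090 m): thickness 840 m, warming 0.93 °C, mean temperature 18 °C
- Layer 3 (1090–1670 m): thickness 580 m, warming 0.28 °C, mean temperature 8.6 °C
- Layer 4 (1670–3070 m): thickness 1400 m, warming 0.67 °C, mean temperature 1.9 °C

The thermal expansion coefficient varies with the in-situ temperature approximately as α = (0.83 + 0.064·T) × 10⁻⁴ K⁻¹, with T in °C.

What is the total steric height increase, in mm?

about 300 mm

Layer 1: α = (0.83 + 0.064×21)×10⁻⁴ = 2.174×10⁻⁴ K⁻¹
Layer 2: α = (0.83 + 0.064×18)×10⁻⁴ = 1.982×10⁻⁴ K⁻¹
Layer 3: α = (0.83 + 0.064×8.6)×10⁻⁴ = 1.3804×10⁻⁴ K⁻¹
Layer 4: α = (0.83 + 0.064×1.9)×10⁻⁴ = 0.9516×10⁻⁴ K⁻¹
250 × 2.174×10⁻⁴ × 0.64 = 0.034784 m
250–1090 m: 0.93 × 840 × 1.982×10⁻⁴ = 0.15483384 m
1090–1670 m: 580 × 1.3804×10⁻⁴ × 0.28 = 0.022417696 m
1670–3070 m: 0.9516×10⁻⁴ × 1400 × 0.67 = 0.08926008 m
Δh = 0.034784 + 0.15483384 + 0.022417696 + 0.08926008 = 0.301295616 m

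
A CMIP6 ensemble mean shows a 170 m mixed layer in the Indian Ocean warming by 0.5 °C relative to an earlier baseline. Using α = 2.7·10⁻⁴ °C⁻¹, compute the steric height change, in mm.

about 23.0 mm

Δh = αΔT·H = 2.7×10⁻⁴ × 0.5 × 170 = 0.02295 m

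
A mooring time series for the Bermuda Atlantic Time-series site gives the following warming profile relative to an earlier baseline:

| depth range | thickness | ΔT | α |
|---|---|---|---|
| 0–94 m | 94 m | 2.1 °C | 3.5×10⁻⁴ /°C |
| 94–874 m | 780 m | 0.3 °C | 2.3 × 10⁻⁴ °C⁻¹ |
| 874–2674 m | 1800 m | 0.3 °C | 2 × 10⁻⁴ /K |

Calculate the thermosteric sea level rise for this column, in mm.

Δh = 231 mm

0–94 m: 2.1 × 94 × 3.5×10⁻⁴ = 0.06909 m
94–874 m: 0.3 × 780 × 2.3×10⁻⁴ = 0.05382 m
Layer 3: 0.3 × 1800 × 2×10⁻⁴ = 0.10800 m
Δh = 0.06909 + 0.05382 + 0.10800 = 0.23091 m ≈ 231 mm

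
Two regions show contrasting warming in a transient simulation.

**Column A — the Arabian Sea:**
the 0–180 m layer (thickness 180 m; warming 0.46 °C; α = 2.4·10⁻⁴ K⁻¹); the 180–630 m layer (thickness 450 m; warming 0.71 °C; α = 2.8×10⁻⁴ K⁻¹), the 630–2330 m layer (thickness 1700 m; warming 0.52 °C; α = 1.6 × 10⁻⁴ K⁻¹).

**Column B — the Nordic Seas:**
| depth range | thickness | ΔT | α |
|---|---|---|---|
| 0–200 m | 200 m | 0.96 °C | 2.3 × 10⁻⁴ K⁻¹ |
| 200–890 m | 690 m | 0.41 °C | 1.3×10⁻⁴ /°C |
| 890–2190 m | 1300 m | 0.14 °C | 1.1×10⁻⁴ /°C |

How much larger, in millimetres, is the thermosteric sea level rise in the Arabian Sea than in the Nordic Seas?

A 0–180 m: 180 × 0.46 × 2.4×10⁻⁴ = 0.019872 m
A 180–630 m: 450 × 2.8×10⁻⁴ × 0.71 = 0.08946 m
A Layer 3: 1.6×10⁻⁴ × 1700 × 0.52 = 0.14144 m
A total: 0.250772 m
B 200 × 0.96 × 2.3×10⁻⁴ = 0.04416 m
B 200–890 m: 0.41 × 690 × 1.3×10⁻⁴ = 0.036777 m
B Layer 3: 1.1×10⁻⁴ × 1300 × 0.14 = 0.02002 m
B total: 0.100957 m
Difference: 0.250772 − 0.100957 = 0.149815 m

Δh_A − Δh_B ≈ 150 mm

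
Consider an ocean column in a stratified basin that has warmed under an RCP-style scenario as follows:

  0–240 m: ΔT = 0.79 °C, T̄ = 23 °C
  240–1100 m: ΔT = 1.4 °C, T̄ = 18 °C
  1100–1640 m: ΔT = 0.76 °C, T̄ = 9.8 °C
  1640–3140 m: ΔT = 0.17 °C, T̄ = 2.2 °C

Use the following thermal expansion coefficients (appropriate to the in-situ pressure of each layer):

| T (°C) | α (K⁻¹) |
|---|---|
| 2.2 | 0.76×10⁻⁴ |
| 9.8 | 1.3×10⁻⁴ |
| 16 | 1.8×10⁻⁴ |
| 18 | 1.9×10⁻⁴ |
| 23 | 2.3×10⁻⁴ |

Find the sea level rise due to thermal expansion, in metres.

Δh ≈ 0.345 m

Layer 1 at 23 °C → α = 2.3×10⁻⁴ K⁻¹
Layer 2 at 18 °C → α = 1.9×10⁻⁴ K⁻¹
Layer 3 at 9.8 °C → α = 1.3×10⁻⁴ K⁻¹
Layer 4 at 2.2 °C → α = 0.76×10⁻⁴ K⁻¹
Layer 1: 2.3×10⁻⁴ × 0.79 × 240 = 0.043608 m
Layer 2: 1.9×10⁻⁴ × 860 × 1.4 = 0.22876 m
1.3×10⁻⁴ × 540 × 0.76 = 0.053352 m
Layer 4: 0.17 × 0.76×10⁻⁴ × 1500 = 0.01938 m
Δh = 0.043608 + 0.22876 + 0.053352 + 0.01938 = 0.34510 m ≈ 0.345 m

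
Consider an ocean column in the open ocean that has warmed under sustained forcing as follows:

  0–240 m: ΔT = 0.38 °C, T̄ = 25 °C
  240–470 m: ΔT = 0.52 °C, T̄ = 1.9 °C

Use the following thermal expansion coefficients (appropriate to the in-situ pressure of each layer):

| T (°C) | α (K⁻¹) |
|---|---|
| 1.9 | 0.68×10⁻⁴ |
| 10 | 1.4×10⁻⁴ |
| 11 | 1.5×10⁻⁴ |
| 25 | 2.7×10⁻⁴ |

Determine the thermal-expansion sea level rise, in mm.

Layer 1 at 25 °C → α = 2.7×10⁻⁴ K⁻¹
Layer 2 at 1.9 °C → α = 0.68×10⁻⁴ K⁻¹
Layer 1: 240 × 0.38 × 2.7×10⁻⁴ = 0.024624 m
Layer 2: 0.68×10⁻⁴ × 0.52 × 230 = 0.0081328 m
Δh = 0.024624 + 0.0081328 = 0.0327568 m ≈ 32.8 mm

Δh = 32.8 mm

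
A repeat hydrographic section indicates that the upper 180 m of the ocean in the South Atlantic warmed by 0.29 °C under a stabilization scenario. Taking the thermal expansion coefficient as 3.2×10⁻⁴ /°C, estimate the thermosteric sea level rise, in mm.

16.7 mm of thermosteric rise

Δh = αΔT·H = 3.2×10⁻⁴ × 0.29 × 180 = 0.016704 m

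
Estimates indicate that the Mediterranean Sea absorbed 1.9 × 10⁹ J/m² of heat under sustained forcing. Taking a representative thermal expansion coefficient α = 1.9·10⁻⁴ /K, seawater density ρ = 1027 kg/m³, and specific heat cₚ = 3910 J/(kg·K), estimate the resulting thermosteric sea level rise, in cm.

Δh = αQ/(ρcₚ) = 1.9×10⁻⁴ × 1.9×10⁹ / (1027 × 3910) ≈ 0.08990 m

Δh ≈ 9.0 cm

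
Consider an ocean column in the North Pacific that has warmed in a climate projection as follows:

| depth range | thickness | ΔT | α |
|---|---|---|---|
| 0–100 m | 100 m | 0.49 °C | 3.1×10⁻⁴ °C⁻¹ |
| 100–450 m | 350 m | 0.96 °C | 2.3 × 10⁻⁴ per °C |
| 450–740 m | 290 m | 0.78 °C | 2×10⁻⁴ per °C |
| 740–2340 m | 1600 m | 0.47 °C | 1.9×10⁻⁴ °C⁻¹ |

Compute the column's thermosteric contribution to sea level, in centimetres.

28.1 cm

Layer 1: 0.49 × 3.1×10⁻⁴ × 100 = 0.01519 m
Layer 2: 2.3×10⁻⁴ × 0.96 × 350 = 0.07728 m
2×10⁻⁴ × 0.78 × 290 = 0.04524 m
Layer 4: 1600 × 1.9×10⁻⁴ × 0.47 = 0.14288 m
Δh = 0.01519 + 0.07728 + 0.04524 + 0.14288 = 0.28059 m ≈ 28.1 cm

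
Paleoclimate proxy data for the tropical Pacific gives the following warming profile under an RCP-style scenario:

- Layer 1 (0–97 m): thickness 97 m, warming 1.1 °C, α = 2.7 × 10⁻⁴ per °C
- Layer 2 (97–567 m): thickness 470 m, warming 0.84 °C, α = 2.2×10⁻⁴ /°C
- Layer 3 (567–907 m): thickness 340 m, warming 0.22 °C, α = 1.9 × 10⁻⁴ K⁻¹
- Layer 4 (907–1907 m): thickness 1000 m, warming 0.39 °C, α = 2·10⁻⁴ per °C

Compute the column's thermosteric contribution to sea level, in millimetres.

97 × 2.7×10⁻⁴ × 1.1 = 0.028809 m
97–567 m: 470 × 0.84 × 2.2×10⁻⁴ = 0.086856 m
0.22 × 1.9×10⁻⁴ × 340 = 0.014212 m
Layer 4: 2×10⁻⁴ × 1000 × 0.39 = 0.07800 m
Δh = 0.028809 + 0.086856 + 0.014212 + 0.07800 = 0.207877 m

208 mm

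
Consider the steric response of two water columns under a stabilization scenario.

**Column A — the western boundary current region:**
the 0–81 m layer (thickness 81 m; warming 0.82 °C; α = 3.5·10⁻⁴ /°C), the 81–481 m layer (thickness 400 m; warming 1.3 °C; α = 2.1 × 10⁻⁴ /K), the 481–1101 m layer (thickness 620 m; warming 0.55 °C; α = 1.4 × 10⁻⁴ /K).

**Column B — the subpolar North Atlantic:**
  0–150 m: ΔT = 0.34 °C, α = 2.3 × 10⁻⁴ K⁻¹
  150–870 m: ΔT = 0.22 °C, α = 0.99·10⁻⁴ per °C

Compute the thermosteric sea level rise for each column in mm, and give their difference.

A Layer 1: 0.82 × 3.5×10⁻⁴ × 81 = 0.023247 m
A 81–481 m: 400 × 1.3 × 2.1×10⁻⁴ = 0.10920 m
A 481–1101 m: 0.55 × 1.4×10⁻⁴ × 620 = 0.04774 m
A total: 0.180187 m
B Layer 1: 2.3×10⁻⁴ × 0.34 × 150 = 0.01173 m
B 0.99×10⁻⁴ × 720 × 0.22 = 0.0156816 m
B total: 0.0274116 m
Difference: 0.180187 − 0.0274116 = 0.1527754 m

Δh_A ≈ 180 mm, Δh_B ≈ 27.4 mm; difference ≈ 153 mm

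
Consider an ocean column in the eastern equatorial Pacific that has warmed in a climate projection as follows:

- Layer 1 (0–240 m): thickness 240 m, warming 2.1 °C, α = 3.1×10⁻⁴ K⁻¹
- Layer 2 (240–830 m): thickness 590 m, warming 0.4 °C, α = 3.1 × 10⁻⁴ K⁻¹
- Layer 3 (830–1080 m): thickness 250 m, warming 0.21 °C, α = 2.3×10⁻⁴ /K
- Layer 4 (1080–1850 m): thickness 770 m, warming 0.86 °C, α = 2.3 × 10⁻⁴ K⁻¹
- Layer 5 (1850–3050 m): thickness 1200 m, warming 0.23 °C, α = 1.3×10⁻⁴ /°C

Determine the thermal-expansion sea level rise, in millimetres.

Layer 1: 240 × 2.1 × 3.1×10⁻⁴ = 0.15624 m
240–830 m: 590 × 0.4 × 3.1×10⁻⁴ = 0.07316 m
830–1080 m: 2.3×10⁻⁴ × 250 × 0.21 = 0.012075 m
Layer 4: 770 × 0.86 × 2.3×10⁻⁴ = 0.152306 m
1850–3050 m: 0.23 × 1200 × 1.3×10⁻⁴ = 0.03588 m
Δh = 0.15624 + 0.07316 + 0.012075 + 0.152306 + 0.03588 = 0.429661 m

430 mm of thermosteric rise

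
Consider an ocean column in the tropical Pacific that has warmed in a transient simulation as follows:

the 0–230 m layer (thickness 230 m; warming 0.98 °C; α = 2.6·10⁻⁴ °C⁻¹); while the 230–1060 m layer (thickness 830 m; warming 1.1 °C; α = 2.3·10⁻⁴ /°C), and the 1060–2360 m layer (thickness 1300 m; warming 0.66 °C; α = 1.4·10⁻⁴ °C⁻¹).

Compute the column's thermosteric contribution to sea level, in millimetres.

390 mm

0–230 m: 2.6×10⁻⁴ × 230 × 0.98 = 0.058604 m
2.3×10⁻⁴ × 1.1 × 830 = 0.20999 m
1060–2360 m: 0.66 × 1.4×10⁻⁴ × 1300 = 0.12012 m
Δh = 0.058604 + 0.20999 + 0.12012 = 0.388714 m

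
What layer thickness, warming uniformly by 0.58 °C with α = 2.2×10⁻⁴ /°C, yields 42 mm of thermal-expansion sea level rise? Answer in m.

H ≈ 330 m

H = Δh/(αΔT) = 0.042 / (2.2×10⁻⁴ × 0.58) ≈ 329.2 m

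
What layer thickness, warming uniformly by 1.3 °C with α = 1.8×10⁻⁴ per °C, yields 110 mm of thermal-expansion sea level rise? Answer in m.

470 m

H = Δh/(αΔT) = 0.11 / (1.8×10⁻⁴ × 1.3) ≈ 470.1 m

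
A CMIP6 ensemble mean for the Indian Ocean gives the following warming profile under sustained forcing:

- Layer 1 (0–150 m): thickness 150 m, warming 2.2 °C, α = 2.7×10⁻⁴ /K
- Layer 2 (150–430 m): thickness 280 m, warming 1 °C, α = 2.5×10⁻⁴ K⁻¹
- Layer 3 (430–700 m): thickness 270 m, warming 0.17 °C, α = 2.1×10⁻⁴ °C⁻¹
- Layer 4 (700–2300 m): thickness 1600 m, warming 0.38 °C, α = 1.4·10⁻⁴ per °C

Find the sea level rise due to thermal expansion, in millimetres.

254 mm

Layer 1: 2.2 × 150 × 2.7×10⁻⁴ = 0.08910 m
150–430 m: 280 × 2.5×10⁻⁴ × 1 = 0.07000 m
2.1×10⁻⁴ × 270 × 0.17 = 0.009639 m
Layer 4: 1.4×10⁻⁴ × 1600 × 0.38 = 0.08512 m
Δh = 0.08910 + 0.07000 + 0.009639 + 0.08512 = 0.253859 m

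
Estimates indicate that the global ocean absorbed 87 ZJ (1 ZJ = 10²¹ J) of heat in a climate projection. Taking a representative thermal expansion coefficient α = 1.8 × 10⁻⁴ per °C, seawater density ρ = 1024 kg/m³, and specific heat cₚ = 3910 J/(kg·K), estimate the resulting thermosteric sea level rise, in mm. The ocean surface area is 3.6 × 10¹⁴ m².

Per unit area: Q = 87×10²¹ / (3.6×10¹⁴) ≈ 2.417×10⁸ J/m²
Δh = αQ/(ρcₚ) = 1.8×10⁻⁴ × 2.417×10⁸ / (1024 × 3910) ≈ 0.010866 m

10.9 mm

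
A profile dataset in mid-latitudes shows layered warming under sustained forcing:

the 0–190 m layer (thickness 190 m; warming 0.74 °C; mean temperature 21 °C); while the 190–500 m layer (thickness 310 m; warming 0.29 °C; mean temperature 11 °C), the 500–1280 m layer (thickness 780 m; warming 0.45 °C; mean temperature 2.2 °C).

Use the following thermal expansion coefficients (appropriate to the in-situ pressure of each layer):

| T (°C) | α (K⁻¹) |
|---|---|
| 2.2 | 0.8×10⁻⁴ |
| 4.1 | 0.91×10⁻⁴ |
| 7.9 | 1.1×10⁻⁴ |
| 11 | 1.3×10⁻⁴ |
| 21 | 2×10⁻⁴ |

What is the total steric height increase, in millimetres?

Layer 1 at 21 °C → α = 2×10⁻⁴ K⁻¹
Layer 2 at 11 °C → α = 1.3×10⁻⁴ K⁻¹
Layer 3 at 2.2 °C → α = 0.8×10⁻⁴ K⁻¹
Layer 1: 2×10⁻⁴ × 0.74 × 190 = 0.02812 m
0.29 × 310 × 1.3×10⁻⁴ = 0.011687 m
0.8×10⁻⁴ × 780 × 0.45 = 0.02808 m
Δh = 0.02812 + 0.011687 + 0.02808 = 0.067887 m ≈ 67.9 mm

about 67.9 mm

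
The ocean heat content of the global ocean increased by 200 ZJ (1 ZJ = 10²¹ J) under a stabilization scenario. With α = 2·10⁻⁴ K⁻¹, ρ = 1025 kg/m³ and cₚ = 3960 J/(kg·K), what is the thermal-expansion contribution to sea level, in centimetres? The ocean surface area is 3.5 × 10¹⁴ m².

Per unit area: Q = 200×10²¹ / (3.5×10¹⁴) ≈ 5.714×10⁸ J/m²
Δh = αQ/(ρcₚ) = 2×10⁻⁴ × 5.714×10⁸ / (1025 × 3960) ≈ 0.028155 m

about 2.82 cm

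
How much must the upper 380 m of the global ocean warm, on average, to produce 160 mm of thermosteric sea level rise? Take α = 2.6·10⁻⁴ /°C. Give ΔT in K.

ΔT = Δh/(αH) = 0.16 / (2.6×10⁻⁴ × 380) ≈ 1.619 K

ΔT ≈ 1.6 K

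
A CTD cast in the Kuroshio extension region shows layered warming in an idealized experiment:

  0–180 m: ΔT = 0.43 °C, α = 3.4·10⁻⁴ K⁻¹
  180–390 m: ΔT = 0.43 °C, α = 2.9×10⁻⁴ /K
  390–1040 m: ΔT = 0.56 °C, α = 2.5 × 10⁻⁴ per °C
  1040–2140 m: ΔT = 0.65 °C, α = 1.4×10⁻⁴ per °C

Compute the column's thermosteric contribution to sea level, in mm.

244 mm of thermosteric rise

Layer 1: 3.4×10⁻⁴ × 180 × 0.43 = 0.026316 m
2.9×10⁻⁴ × 0.43 × 210 = 0.026187 m
Layer 3: 650 × 0.56 × 2.5×10⁻⁴ = 0.09100 m
1100 × 0.65 × 1.4×10⁻⁴ = 0.10010 m
Δh = 0.026316 + 0.026187 + 0.09100 + 0.10010 = 0.243603 m ≈ 244 mm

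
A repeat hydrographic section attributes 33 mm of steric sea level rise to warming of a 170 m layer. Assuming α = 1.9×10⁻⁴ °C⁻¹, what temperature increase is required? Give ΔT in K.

ΔT = Δh/(αH) = 0.033 / (1.9×10⁻⁴ × 170) ≈ 1.022 K

1.02 K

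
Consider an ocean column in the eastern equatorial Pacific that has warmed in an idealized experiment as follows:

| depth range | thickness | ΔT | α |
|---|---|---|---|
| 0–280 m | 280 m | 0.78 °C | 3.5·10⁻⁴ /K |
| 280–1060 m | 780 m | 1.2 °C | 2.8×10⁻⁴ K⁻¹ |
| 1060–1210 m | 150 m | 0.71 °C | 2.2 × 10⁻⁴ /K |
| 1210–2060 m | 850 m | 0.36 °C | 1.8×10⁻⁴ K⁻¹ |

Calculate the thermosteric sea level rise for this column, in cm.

3.5×10⁻⁴ × 0.78 × 280 = 0.07644 m
Layer 2: 2.8×10⁻⁴ × 1.2 × 780 = 0.26208 m
1060–1210 m: 150 × 2.2×10⁻⁴ × 0.71 = 0.02343 m
850 × 0.36 × 1.8×10⁻⁴ = 0.05508 m
Δh = 0.07644 + 0.26208 + 0.02343 + 0.05508 = 0.41703 m

Δh ≈ 41.7 cm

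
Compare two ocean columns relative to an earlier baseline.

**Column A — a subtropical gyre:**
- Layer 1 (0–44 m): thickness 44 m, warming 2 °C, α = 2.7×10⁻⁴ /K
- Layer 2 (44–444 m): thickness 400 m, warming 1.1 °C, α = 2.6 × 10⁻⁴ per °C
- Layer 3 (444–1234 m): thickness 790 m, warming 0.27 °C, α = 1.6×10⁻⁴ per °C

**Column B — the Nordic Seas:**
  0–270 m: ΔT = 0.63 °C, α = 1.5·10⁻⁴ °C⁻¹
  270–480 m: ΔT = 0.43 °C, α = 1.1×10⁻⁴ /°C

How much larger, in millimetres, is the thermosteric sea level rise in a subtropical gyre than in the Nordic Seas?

A Layer 1: 2.7×10⁻⁴ × 44 × 2 = 0.02376 m
A 44–444 m: 400 × 2.6×10⁻⁴ × 1.1 = 0.11440 m
A 444–1234 m: 790 × 1.6×10⁻⁴ × 0.27 = 0.034128 m
A total: 0.172288 m
B 0.63 × 1.5×10⁻⁴ × 270 = 0.025515 m
B 0.43 × 210 × 1.1×10⁻⁴ = 0.009933 m
B total: 0.035448 m
Difference: 0.172288 − 0.035448 = 0.13684 m

140 mm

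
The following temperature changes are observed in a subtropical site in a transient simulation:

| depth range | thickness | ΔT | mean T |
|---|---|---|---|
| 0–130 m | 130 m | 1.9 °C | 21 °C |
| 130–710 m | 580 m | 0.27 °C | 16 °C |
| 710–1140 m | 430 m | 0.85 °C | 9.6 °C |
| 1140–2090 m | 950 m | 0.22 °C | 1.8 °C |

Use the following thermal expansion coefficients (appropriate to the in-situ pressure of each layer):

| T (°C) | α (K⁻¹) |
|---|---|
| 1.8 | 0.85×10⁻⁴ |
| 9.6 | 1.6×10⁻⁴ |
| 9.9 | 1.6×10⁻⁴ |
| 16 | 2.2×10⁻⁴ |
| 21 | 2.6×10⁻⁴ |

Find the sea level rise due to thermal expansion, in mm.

Layer 1 at 21 °C → α = 2.6×10⁻⁴ K⁻¹
Layer 2 at 16 °C → α = 2.2×10⁻⁴ K⁻¹
Layer 3 at 9.6 °C → α = 1.6×10⁻⁴ K⁻¹
Layer 4 at 1.8 °C → α = 0.85×10⁻⁴ K⁻¹
Layer 1: 1.9 × 130 × 2.6×10⁻⁴ = 0.06422 m
Layer 2: 580 × 0.27 × 2.2×10⁻⁴ = 0.034452 m
710–1140 m: 1.6×10⁻⁴ × 0.85 × 430 = 0.05848 m
1140–2090 m: 0.85×10⁻⁴ × 0.22 × 950 = 0.017765 m
Δh = 0.06422 + 0.034452 + 0.05848 + 0.017765 = 0.174917 m

Δh = 170 mm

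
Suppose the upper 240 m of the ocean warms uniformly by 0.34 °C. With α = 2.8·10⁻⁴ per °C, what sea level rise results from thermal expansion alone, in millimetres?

22.8 mm

Δh = αΔT·H = 2.8×10⁻⁴ × 0.34 × 240 = 0.022848 m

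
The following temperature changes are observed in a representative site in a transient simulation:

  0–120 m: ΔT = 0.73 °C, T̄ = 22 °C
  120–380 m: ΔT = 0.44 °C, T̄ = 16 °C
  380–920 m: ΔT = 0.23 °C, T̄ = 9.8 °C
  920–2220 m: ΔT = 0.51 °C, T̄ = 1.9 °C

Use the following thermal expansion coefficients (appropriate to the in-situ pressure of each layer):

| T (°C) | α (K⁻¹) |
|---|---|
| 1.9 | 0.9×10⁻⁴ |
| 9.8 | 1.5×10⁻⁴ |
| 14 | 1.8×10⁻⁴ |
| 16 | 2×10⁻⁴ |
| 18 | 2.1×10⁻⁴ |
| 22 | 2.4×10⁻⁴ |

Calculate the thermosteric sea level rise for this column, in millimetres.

about 120 mm

Layer 1 at 22 °C → α = 2.4×10⁻⁴ K⁻¹
Layer 2 at 16 °C → α = 2×10⁻⁴ K⁻¹
Layer 3 at 9.8 °C → α = 1.5×10⁻⁴ K⁻¹
Layer 4 at 1.9 °C → α = 0.9×10⁻⁴ K⁻¹
0–120 m: 120 × 2.4×10⁻⁴ × 0.73 = 0.021024 m
120–380 m: 2×10⁻⁴ × 0.44 × 260 = 0.02288 m
540 × 0.23 × 1.5×10⁻⁴ = 0.01863 m
0.51 × 1300 × 0.9×10⁻⁴ = 0.05967 m
Δh = 0.021024 + 0.02288 + 0.01863 + 0.05967 = 0.122204 m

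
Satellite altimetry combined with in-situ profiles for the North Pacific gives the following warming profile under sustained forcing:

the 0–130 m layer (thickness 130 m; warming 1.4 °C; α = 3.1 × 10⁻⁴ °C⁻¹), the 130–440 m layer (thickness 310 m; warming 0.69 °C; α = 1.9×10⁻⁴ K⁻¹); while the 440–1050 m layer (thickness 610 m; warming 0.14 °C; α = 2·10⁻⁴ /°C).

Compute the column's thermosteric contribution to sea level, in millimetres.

114 mm of thermosteric rise

0–130 m: 1.4 × 3.1×10⁻⁴ × 130 = 0.05642 m
130–440 m: 310 × 0.69 × 1.9×10⁻⁴ = 0.040641 m
Layer 3: 610 × 2×10⁻⁴ × 0.14 = 0.01708 m
Δh = 0.05642 + 0.040641 + 0.01708 = 0.114141 m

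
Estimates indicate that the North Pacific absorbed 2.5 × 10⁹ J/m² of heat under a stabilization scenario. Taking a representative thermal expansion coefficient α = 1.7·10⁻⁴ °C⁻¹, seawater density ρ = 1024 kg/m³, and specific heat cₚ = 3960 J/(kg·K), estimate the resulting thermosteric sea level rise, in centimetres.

10 cm

Δh = αQ/(ρcₚ) = 1.7×10⁻⁴ × 2.5×10⁹ / (1024 × 3960) ≈ 0.10481 m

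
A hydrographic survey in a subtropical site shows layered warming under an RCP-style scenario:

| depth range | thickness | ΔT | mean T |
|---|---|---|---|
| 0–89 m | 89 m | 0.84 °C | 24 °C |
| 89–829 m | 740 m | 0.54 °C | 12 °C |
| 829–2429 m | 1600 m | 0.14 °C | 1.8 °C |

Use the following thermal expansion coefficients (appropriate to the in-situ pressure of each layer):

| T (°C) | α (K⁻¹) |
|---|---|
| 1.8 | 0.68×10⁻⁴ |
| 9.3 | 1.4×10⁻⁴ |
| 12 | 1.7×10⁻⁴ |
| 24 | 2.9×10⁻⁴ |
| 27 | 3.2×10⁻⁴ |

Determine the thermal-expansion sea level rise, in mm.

100 mm

Layer 1 at 24 °C → α = 2.9×10⁻⁴ K⁻¹
Layer 2 at 12 °C → α = 1.7×10⁻⁴ K⁻¹
Layer 3 at 1.8 °C → α = 0.68×10⁻⁴ K⁻¹
Layer 1: 89 × 2.9×10⁻⁴ × 0.84 = 0.0216804 m
89–829 m: 1.7×10⁻⁴ × 0.54 × 740 = 0.067932 m
1600 × 0.14 × 0.68×10⁻⁴ = 0.015232 m
Δh = 0.0216804 + 0.067932 + 0.015232 = 0.1048444 m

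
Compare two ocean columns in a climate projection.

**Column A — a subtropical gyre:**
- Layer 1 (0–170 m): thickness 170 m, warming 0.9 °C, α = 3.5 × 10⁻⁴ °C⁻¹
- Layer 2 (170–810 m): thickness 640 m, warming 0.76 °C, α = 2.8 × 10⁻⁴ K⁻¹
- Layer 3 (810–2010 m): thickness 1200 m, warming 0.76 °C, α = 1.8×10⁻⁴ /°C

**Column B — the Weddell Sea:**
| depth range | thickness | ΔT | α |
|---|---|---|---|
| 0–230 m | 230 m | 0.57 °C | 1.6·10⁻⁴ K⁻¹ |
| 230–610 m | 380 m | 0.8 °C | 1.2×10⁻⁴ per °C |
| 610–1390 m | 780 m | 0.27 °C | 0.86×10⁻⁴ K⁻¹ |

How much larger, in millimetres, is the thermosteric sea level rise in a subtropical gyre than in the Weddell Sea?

278 mm larger

A 170 × 3.5×10⁻⁴ × 0.9 = 0.05355 m
A 640 × 2.8×10⁻⁴ × 0.76 = 0.136192 m
A Layer 3: 0.76 × 1200 × 1.8×10⁻⁴ = 0.16416 m
A total: 0.353902 m
B 0–230 m: 0.57 × 1.6×10⁻⁴ × 230 = 0.020976 m
B Layer 2: 1.2×10⁻⁴ × 380 × 0.8 = 0.03648 m
B 0.86×10⁻⁴ × 0.27 × 780 = 0.0181116 m
B total: 0.0755676 m
Difference: 0.353902 − 0.0755676 = 0.2783344 m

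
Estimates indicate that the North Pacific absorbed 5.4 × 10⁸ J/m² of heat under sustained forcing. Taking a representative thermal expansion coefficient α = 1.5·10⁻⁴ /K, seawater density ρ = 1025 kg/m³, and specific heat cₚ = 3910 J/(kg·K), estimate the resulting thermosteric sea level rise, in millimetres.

20 mm of thermosteric rise

Δh = αQ/(ρcₚ) = 1.5×10⁻⁴ × 5.4×10⁸ / (1025 × 3910) ≈ 0.020211 m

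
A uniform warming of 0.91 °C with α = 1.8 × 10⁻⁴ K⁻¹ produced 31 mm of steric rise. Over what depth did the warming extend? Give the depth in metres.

189 m

H = Δh/(αΔT) = 0.031 / (1.8×10⁻⁴ × 0.91) ≈ 189.3 m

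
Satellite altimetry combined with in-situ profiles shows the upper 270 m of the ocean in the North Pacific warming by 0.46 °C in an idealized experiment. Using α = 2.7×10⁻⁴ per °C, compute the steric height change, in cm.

3.35 cm of thermosteric rise

Δh = αΔT·H = 2.7×10⁻⁴ × 0.46 × 270 = 0.033534 m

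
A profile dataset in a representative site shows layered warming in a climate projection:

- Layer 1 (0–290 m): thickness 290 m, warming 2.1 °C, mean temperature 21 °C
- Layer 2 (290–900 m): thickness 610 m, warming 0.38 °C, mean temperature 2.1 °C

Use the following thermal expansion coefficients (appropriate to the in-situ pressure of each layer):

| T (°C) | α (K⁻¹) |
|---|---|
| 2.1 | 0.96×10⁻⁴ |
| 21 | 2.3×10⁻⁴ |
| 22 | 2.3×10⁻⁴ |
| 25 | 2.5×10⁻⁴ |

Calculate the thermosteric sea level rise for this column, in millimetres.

about 160 mm

Layer 1 at 21 °C → α = 2.3×10⁻⁴ K⁻¹
Layer 2 at 2.1 °C → α = 0.96×10⁻⁴ K⁻¹
0–290 m: 2.3×10⁻⁴ × 2.1 × 290 = 0.14007 m
Layer 2: 0.38 × 0.96×10⁻⁴ × 610 = 0.0222528 m
Δh = 0.14007 + 0.0222528 = 0.1623228 m ≈ 160 mm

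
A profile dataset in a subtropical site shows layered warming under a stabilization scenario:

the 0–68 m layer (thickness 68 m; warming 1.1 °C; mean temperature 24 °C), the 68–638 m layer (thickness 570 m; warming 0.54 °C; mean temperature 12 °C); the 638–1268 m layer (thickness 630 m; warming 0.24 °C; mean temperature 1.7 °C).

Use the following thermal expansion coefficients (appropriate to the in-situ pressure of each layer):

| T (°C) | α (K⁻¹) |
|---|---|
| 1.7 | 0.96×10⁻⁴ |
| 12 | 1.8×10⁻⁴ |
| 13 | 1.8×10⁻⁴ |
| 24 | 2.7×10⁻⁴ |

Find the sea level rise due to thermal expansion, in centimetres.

9.0 cm of thermosteric rise

Layer 1 at 24 °C → α = 2.7×10⁻⁴ K⁻¹
Layer 2 at 12 °C → α = 1.8×10⁻⁴ K⁻¹
Layer 3 at 1.7 °C → α = 0.96×10⁻⁴ K⁻¹
0–68 m: 2.7×10⁻⁴ × 68 × 1.1 = 0.020196 m
570 × 0.54 × 1.8×10⁻⁴ = 0.055404 m
Layer 3: 0.96×10⁻⁴ × 630 × 0.24 = 0.0145152 m
Δh = 0.020196 + 0.055404 + 0.0145152 = 0.0901152 m ≈ 9.0 cm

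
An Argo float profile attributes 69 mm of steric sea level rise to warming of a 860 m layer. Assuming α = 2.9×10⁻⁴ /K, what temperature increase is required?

ΔT = Δh/(αH) = 0.069 / (2.9×10⁻⁴ × 860) ≈ 0.2767 °C

about 0.28 °C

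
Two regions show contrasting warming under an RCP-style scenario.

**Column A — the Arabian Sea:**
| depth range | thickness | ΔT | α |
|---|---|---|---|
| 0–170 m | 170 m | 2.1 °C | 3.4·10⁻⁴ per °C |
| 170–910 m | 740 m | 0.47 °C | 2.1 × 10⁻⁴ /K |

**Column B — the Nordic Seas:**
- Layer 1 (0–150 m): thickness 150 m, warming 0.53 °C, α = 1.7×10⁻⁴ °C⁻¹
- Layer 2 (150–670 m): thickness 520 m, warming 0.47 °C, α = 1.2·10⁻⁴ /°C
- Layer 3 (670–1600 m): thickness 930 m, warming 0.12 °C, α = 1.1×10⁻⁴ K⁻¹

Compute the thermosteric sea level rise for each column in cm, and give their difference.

A Layer 1: 3.4×10⁻⁴ × 2.1 × 170 = 0.12138 m
A Layer 2: 2.1×10⁻⁴ × 740 × 0.47 = 0.073038 m
A total: 0.194418 m
B 0–150 m: 0.53 × 150 × 1.7×10⁻⁴ = 0.013515 m
B 150–670 m: 1.2×10⁻⁴ × 0.47 × 520 = 0.029328 m
B 1.1×10⁻⁴ × 0.12 × 930 = 0.012276 m
B total: 0.055119 m
Difference: 0.194418 − 0.055119 = 0.139299 m

Δh_A ≈ 19.4 cm, Δh_B ≈ 5.51 cm; difference ≈ 13.9 cm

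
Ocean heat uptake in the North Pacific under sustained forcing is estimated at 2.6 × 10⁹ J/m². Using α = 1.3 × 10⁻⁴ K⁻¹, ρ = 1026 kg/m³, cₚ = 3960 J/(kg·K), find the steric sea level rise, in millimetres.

about 83.2 mm

Δh = αQ/(ρcₚ) = 1.3×10⁻⁴ × 2.6×10⁹ / (1026 × 3960) ≈ 0.083191 m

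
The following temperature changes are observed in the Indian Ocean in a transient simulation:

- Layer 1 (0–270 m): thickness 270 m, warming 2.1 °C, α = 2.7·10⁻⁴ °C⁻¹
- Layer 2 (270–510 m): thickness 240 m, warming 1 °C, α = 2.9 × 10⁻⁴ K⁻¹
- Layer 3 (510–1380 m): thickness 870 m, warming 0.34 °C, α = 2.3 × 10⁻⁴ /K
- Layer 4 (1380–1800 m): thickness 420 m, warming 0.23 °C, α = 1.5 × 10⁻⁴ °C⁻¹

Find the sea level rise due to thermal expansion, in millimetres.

270 × 2.1 × 2.7×10⁻⁴ = 0.15309 m
Layer 2: 1 × 240 × 2.9×10⁻⁴ = 0.06960 m
Layer 3: 870 × 2.3×10⁻⁴ × 0.34 = 0.068034 m
Layer 4: 0.23 × 420 × 1.5×10⁻⁴ = 0.01449 m
Δh = 0.15309 + 0.06960 + 0.068034 + 0.01449 = 0.305214 m

Δh ≈ 305 mm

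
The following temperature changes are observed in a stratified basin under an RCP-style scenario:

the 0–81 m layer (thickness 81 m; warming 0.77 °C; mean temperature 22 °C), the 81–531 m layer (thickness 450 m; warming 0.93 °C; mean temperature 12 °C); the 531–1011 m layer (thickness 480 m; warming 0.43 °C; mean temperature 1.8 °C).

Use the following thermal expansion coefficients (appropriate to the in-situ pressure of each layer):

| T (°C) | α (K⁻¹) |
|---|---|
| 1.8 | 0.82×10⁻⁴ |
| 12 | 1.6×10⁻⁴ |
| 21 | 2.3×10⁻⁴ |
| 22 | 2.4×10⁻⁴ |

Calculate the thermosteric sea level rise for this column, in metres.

0.0989 m of thermosteric rise

Layer 1 at 22 °C → α = 2.4×10⁻⁴ K⁻¹
Layer 2 at 12 °C → α = 1.6×10⁻⁴ K⁻¹
Layer 3 at 1.8 °C → α = 0.82×10⁻⁴ K⁻¹
0–81 m: 2.4×10⁻⁴ × 81 × 0.77 = 0.0149688 m
81–531 m: 0.93 × 1.6×10⁻⁴ × 450 = 0.06696 m
0.82×10⁻⁴ × 480 × 0.43 = 0.0169248 m
Δh = 0.0149688 + 0.06696 + 0.0169248 = 0.0988536 m ≈ 0.0989 m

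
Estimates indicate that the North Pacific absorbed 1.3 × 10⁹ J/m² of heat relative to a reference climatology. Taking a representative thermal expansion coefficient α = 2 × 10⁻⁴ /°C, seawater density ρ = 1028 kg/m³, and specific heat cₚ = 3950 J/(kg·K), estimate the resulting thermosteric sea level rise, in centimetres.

6.4 cm of thermosteric rise

Δh = αQ/(ρcₚ) = 2×10⁻⁴ × 1.3×10⁹ / (1028 × 3950) ≈ 0.06403 m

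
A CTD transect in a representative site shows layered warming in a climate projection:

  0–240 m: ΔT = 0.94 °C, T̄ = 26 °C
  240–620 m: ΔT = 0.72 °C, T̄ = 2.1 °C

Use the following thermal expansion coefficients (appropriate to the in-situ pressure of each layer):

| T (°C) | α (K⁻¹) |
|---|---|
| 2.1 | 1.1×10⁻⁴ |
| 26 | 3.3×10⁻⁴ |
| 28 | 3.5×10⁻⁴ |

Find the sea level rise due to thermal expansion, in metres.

0.105 m

Layer 1 at 26 °C → α = 3.3×10⁻⁴ K⁻¹
Layer 2 at 2.1 °C → α = 1.1×10⁻⁴ K⁻¹
Layer 1: 0.94 × 240 × 3.3×10⁻⁴ = 0.074448 m
0.72 × 380 × 1.1×10⁻⁴ = 0.030096 m
Δh = 0.074448 + 0.030096 = 0.104544 m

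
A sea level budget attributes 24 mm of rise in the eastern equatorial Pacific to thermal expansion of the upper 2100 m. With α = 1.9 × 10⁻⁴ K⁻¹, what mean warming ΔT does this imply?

ΔT = Δh/(αH) = 0.024 / (1.9×10⁻⁴ × 2100) ≈ 0.06015 K

ΔT ≈ 0.0602 K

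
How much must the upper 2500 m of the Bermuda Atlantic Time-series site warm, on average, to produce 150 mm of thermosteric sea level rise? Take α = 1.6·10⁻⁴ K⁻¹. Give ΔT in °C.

ΔT = Δh/(αH) = 0.15 / (1.6×10⁻⁴ × 2500) = 0.3750 °C

about 0.38 °C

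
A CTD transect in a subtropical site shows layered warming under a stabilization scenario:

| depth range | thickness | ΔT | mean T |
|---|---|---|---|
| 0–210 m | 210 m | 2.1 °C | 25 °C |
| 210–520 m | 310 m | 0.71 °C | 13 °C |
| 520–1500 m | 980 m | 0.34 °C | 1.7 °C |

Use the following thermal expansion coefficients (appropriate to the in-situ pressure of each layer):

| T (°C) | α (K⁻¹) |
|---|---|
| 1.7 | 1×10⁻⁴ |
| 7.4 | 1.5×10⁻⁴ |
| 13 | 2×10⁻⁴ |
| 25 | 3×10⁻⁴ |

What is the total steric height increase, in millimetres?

about 210 mm

Layer 1 at 25 °C → α = 3×10⁻⁴ K⁻¹
Layer 2 at 13 °C → α = 2×10⁻⁴ K⁻¹
Layer 3 at 1.7 °C → α = 1×10⁻⁴ K⁻¹
Layer 1: 3×10⁻⁴ × 210 × 2.1 = 0.13230 m
0.71 × 2×10⁻⁴ × 310 = 0.04402 m
Layer 3: 0.34 × 1×10⁻⁴ × 980 = 0.03332 m
Δh = 0.13230 + 0.04402 + 0.03332 = 0.20964 m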